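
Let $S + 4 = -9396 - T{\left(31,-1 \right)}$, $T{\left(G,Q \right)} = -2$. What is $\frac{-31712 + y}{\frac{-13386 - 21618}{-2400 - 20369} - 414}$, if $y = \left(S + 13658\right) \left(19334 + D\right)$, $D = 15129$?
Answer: $- \frac{1671024514846}{4695681} \approx -3.5586 \cdot 10^{5}$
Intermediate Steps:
$S = -9398$ ($S = -4 - 9394 = -9398$)
$y = 146812380$ ($y = \left(-9398 + 13658\right) \left(19334 + 15129\right) = 4260 \cdot 34463 = 146812380$)
$\frac{-31712 + y}{\frac{-13386 - 21618}{-2400 - 20369} - 414} = \frac{-31712 + 146812380}{\frac{-13386 - 21618}{-2400 - 20369} - 414} = \frac{146780668}{- \frac{35004}{-22769} - 414} = \frac{146780668}{\left(-35004\right) \left(- \frac{1}{22769}\right) - 414} = \frac{146780668}{\frac{35004}{22769} - 414} = \frac{146780668}{- \frac{9391362}{22769}} = 146780668 \left(- \frac{22769}{9391362}\right) = - \frac{1671024514846}{4695681}$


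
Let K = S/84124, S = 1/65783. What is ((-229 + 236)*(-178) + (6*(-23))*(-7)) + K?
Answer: -1549500145759/5533929092 ≈ -280.00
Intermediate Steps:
S = 1/65783 ≈ 1.5201e-5
K = 1/5533929092 (K = (1/65783)/84124 = (1/65783)*(1/84124) = 1/5533929092 ≈ 1.8070e-10)
((-229 + 236)*(-178) + (6*(-23))*(-7)) + K = ((-229 + 236)*(-178) + (6*(-23))*(-7)) + 1/5533929092 = (7*(-178) - 138*(-7)) + 1/5533929092 = (-1246 + 966) + 1/5533929092 = -280 + 1/5533929092 = -1549500145759/5533929092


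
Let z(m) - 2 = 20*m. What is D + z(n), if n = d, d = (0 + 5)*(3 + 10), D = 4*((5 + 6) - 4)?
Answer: 1330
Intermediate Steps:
D = 28 (D = 4*(11 - 4) = 4*7 = 28)
d = 65 (d = 5*13 = 65)
n = 65
z(m) = 2 + 20*m
D + z(n) = 28 + (2 + 20*65) = 28 + (2 + 1300) = 28 + 1302 = 1330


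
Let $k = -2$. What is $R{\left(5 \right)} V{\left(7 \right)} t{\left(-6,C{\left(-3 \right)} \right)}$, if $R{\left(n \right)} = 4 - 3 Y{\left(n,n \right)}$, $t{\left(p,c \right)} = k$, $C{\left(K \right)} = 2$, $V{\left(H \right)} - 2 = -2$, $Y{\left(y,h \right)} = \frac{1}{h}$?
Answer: $0$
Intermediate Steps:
$V{\left(H \right)} = 0$ ($V{\left(H \right)} = 2 - 2 = 0$)
$t{\left(p,c \right)} = -2$
$R{\left(n \right)} = 4 - \frac{3}{n}$
$R{\left(5 \right)} V{\left(7 \right)} t{\left(-6,C{\left(-3 \right)} \right)} = \left(4 - \frac{3}{5}\right) 0 \left(-2\right) = \frac{17}{5} \cdot 0 \left(-2\right) = 0 \left(-2\right) = 0$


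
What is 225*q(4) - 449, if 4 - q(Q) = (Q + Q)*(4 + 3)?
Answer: -12149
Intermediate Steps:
q(Q) = 4 - 14*Q (q(Q) = 4 - (Q + Q)*(4 + 3) = 4 - 2*Q*7 = 4 - 14*Q)
225*q(4) - 449 = 225*(4 - 14*4) - 449 = 225*(4 - 56) - 449 = 225*(-52) - 449 = -11700 - 449 = -12149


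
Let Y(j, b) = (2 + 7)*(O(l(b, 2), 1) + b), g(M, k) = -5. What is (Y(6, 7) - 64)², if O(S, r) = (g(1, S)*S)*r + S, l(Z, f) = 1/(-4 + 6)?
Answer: 361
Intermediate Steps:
l(Z, f) = ½ (l(Z, f) = 1/2 = ½)
O(S, r) = S - 5*S*r (O(S, r) = (-5*S)*r + S = -5*S*r + S = S - 5*S*r)
Y(j, b) = -18 + 9*b (Y(j, b) = (2 + 7)*((1 - 5*1)/2 + b) = 9*((1 - 5)/2 + b) = 9*((½)*(-4) + b) = 9*(-2 + b) = -18 + 9*b)
(Y(6, 7) - 64)² = ((-18 + 9*7) - 64)² = ((-18 + 63) - 64)² = (45 - 64)² = (-19)² = 361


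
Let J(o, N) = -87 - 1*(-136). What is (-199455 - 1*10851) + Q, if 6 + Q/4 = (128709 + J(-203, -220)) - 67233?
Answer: 35770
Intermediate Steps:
J(o, N) = 49 (J(o, N) = -87 + 136 = 49)
Q = 246076 (Q = -24 + 4*((128709 + 49) - 67233) = -24 + 4*(128758 - 67233) = -24 + 4*61525 = -24 + 246100 = 246076)
(-199455 - 1*10851) + Q = (-199455 - 1*10851) + 246076 = (-199455 - 10851) + 246076 = -210306 + 246076 = 35770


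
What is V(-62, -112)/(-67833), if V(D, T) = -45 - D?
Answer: -17/67833 ≈ -0.00025062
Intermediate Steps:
V(-62, -112)/(-67833) = (-45 - 1*(-62))/(-67833) = (-45 + 62)*(-1/67833) = 17*(-1/67833) = -17/67833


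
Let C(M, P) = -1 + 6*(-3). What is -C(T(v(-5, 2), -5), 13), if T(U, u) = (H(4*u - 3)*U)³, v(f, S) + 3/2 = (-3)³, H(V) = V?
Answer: 19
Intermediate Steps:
v(f, S) = -57/2 (v(f, S) = -3/2 + (-3)³ = -3/2 - 27 = -57/2)
T(U, u) = U³*(-3 + 4*u)³ (T(U, u) = ((4*u - 3)*U)³ = ((-3 + 4*u)*U)³ = (U*(-3 + 4*u))³ = U³*(-3 + 4*u)³)
C(M, P) = -19 (C(M, P) = -1 - 18 = -19)
-C(T(v(-5, 2), -5), 13) = -1*(-19) = 19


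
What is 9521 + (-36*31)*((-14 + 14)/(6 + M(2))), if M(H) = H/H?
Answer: 9521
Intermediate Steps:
M(H) = 1
9521 + (-36*31)*((-14 + 14)/(6 + M(2))) = 9521 + (-36*31)*((-14 + 14)/(6 + 1)) = 9521 - 0/7 = 9521 - 1116*0 = 9521 + 0 = 9521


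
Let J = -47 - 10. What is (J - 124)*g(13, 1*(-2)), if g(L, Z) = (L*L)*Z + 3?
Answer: 60635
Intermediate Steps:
g(L, Z) = 3 + Z*L**2 (g(L, Z) = L**2*Z + 3 = Z*L**2 + 3 = 3 + Z*L**2)
J = -57
(J - 124)*g(13, 1*(-2)) = (-57 - 124)*(3 + (1*(-2))*13**2) = -181*(3 - 2*169) = -181*(3 - 338) = -181*(-335) = 60635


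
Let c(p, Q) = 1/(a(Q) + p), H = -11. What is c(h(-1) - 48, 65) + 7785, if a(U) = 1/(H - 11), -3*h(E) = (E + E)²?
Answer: 25371249/3259 ≈ 7785.0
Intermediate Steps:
h(E) = -4*E²/3 (h(E) = -(E + E)²/3 = -4*E²/3)
a(U) = -1/22 (a(U) = 1/(-11 - 11) = 1/(-22) = -1/22)
c(p, Q) = 1/(-1/22 + p)
c(h(-1) - 48, 65) + 7785 = 22/(-1 + 22*(-4/3*(-1)² - 48)) + 7785 = 22/(-1 + 22*(-4/3*1 - 48)) + 7785 = 22/(-1 + 22*(-4/3 - 48)) + 7785 = 22/(-1 + 22*(-148/3)) + 7785 = 22/(-1 - 3256/3) + 7785 = 22/(-3259/3) + 7785 = 22*(-3/3259) + 7785 = -66/3259 + 7785 = 25371249/3259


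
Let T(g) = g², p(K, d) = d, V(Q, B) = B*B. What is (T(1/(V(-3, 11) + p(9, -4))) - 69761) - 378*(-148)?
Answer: -189140912/13689 ≈ -13817.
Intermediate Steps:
V(Q, B) = B²
(T(1/(V(-3, 11) + p(9, -4))) - 69761) - 378*(-148) = ((1/(11² - 4))² - 69761) - 378*(-148) = ((1/(121 - 4))² - 69761) + 55944 = ((1/117)² - 69761) + 55944 = (1/13689 - 69761) + 55944 = -954958328/13689 + 55944 = -189140912/13689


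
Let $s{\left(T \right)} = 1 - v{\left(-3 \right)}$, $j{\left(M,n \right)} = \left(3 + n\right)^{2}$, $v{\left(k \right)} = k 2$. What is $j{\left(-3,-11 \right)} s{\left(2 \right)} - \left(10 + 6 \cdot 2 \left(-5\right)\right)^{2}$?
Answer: $-2052$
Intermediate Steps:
$v{\left(k \right)} = 2 k$
$s{\left(T \right)} = 7$ ($s{\left(T \right)} = 1 - 2 \left(-3\right) = 1 - -6 = 1 + 6 = 7$)
$j{\left(-3,-11 \right)} s{\left(2 \right)} - \left(10 + 6 \cdot 2 \left(-5\right)\right)^{2} = \left(3 - 11\right)^{2} \cdot 7 - \left(10 + 6 \cdot 2 \left(-5\right)\right)^{2} = \left(-8\right)^{2} \cdot 7 - \left(10 + 12 \left(-5\right)\right)^{2} = 64 \cdot 7 - \left(10 - 60\right)^{2} = 448 - \left(-50\right)^{2} = 448 - 2500 = -2052$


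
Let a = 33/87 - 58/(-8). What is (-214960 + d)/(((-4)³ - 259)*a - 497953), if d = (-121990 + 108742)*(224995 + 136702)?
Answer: 555869310656/58048403 ≈ 9576.0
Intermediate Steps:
d = -4791761856 (d = -13248*361697 = -4791761856)
a = 885/116 (a = 33*(1/87) - 58*(-⅛) = 11/29 + 29/4 = 885/116 ≈ 7.6293)
(-214960 + d)/(((-4)³ - 259)*a - 497953) = (-214960 - 4791761856)/(((-4)³ - 259)*(885/116) - 497953) = -4791976816/((-64 - 259)*(885/116) - 497953) = -4791976816/(-323*885/116 - 497953) = -4791976816/(-285855/116 - 497953) = -4791976816/(-58048403/116) = -4791976816*(-116/58048403) = 555869310656/58048403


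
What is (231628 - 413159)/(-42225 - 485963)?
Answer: 181531/528188 ≈ 0.34369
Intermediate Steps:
(231628 - 413159)/(-42225 - 485963) = -181531/(-528188) = -181531*(-1/528188) = 181531/528188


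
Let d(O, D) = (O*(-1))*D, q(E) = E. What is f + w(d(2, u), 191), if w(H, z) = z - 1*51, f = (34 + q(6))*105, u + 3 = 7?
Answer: 4340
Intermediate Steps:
u = 4 (u = -3 + 7 = 4)
d(O, D) = -D*O (d(O, D) = (-O)*D = -D*O)
f = 4200 (f = (34 + 6)*105 = 40*105 = 4200)
w(H, z) = -51 + z (w(H, z) = z - 51 = -51 + z)
f + w(d(2, u), 191) = 4200 + (-51 + 191) = 4200 + 140 = 4340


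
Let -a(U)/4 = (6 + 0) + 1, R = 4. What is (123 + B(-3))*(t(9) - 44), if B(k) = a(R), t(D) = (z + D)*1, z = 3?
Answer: -3040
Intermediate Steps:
a(U) = -28 (a(U) = -4*((6 + 0) + 1) = -4*(6 + 1) = -4*7 = -28)
t(D) = 3 + D (t(D) = (3 + D)*1 = 3 + D)
B(k) = -28
(123 + B(-3))*(t(9) - 44) = (123 - 28)*((3 + 9) - 44) = 95*(12 - 44) = 95*(-32) = -3040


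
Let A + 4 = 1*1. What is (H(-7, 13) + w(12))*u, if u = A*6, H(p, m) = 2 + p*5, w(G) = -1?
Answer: 612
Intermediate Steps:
H(p, m) = 2 + 5*p
A = -3 (A = -4 + 1*1 = -4 + 1 = -3)
u = -18 (u = -3*6 = -18)
(H(-7, 13) + w(12))*u = ((2 + 5*(-7)) - 1)*(-18) = ((2 - 35) - 1)*(-18) = (-33 - 1)*(-18) = -34*(-18) = 612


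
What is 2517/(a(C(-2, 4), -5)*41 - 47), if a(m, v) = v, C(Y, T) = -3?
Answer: -839/84 ≈ -9.9881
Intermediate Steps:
2517/(a(C(-2, 4), -5)*41 - 47) = 2517/(-5*41 - 47) = 2517/(-205 - 47) = 2517/(-252) = 2517*(-1/252) = -839/84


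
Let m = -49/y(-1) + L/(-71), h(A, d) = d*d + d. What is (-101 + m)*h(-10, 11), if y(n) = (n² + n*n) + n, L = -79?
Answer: -1395372/71 ≈ -19653.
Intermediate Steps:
y(n) = n + 2*n² (y(n) = (n² + n²) + n = 2*n² + n = n + 2*n²)
h(A, d) = d + d² (h(A, d) = d² + d = d + d²)
m = -3400/71 (m = -49*(-1/(1 + 2*(-1))) - 79/(-71) = -49*(-1/(1 - 2)) - 79*(-1/71) = -49/((-1*(-1))) + 79/71 = -49/1 + 79/71 = -49*1 + 79/71 = -49 + 79/71 = -3400/71 ≈ -47.887)
(-101 + m)*h(-10, 11) = (-101 - 3400/71)*(11*(1 + 11)) = -116281*12/71 = -10571/71*132 = -1395372/71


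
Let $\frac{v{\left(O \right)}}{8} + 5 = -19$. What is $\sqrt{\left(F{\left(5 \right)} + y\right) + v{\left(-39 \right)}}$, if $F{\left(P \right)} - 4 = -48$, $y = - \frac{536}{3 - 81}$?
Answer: $\frac{2 i \sqrt{87126}}{39} \approx 15.137 i$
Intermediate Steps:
$y = \frac{268}{39}$ ($y = - \frac{536}{3 - 81} = - \frac{536}{-78} = \left(-536\right) \left(- \frac{1}{78}\right) = \frac{268}{39} \approx 6.8718$)
$v{\left(O \right)} = -192$ ($v{\left(O \right)} = -40 + 8 \left(-19\right) = -40 - 152 = -192$)
$F{\left(P \right)} = -44$ ($F{\left(P \right)} = 4 - 48 = -44$)
$\sqrt{\left(F{\left(5 \right)} + y\right) + v{\left(-39 \right)}} = \sqrt{\left(-44 + \frac{268}{39}\right) - 192} = \sqrt{- \frac{1448}{39} - 192} = \sqrt{- \frac{8936}{39}} = \frac{2 i \sqrt{87126}}{39}$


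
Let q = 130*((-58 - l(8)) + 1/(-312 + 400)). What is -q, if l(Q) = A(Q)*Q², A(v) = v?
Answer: 3260335/44 ≈ 74099.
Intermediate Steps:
l(Q) = Q³ (l(Q) = Q*Q² = Q³)
q = -3260335/44 (q = 130*((-58 - 1*8³) + 1/(-312 + 400)) = 130*((-58 - 1*512) + 1/88) = 130*((-58 - 512) + 1/88) = 130*(-570 + 1/88) = 130*(-50159/88) = -3260335/44 ≈ -74099.)
-q = -1*(-3260335/44) = 3260335/44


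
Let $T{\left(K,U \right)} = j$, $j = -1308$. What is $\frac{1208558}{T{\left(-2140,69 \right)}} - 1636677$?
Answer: $- \frac{1070991037}{654} \approx -1.6376 \cdot 10^{6}$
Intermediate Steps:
$T{\left(K,U \right)} = -1308$
$\frac{1208558}{T{\left(-2140,69 \right)}} - 1636677 = \frac{1208558}{-1308} - 1636677 = 1208558 \left(- \frac{1}{1308}\right) - 1636677 = - \frac{604279}{654} - 1636677 = - \frac{1070991037}{654}$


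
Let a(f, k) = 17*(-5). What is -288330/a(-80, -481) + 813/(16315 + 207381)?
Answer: 12899667357/3802832 ≈ 3392.1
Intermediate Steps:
a(f, k) = -85
-288330/a(-80, -481) + 813/(16315 + 207381) = -288330/(-85) + 813/(16315 + 207381) = -288330*(-1/85) + 813/223696 = 57666/17 + 813*(1/223696) = 57666/17 + 813/223696 = 12899667357/3802832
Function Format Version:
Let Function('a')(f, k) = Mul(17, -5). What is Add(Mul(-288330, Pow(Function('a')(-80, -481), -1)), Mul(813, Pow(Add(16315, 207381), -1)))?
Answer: Rational(12899667357, 3802832) ≈ 3392.1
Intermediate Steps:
Function('a')(f, k) = -85
Add(Mul(-288330, Pow(Function('a')(-80, -481), -1)), Mul(813, Pow(Add(16315, 207381), -1))) = Add(Mul(-288330, Pow(-85, -1)), Mul(813, Pow(Add(16315, 207381), -1))) = Add(Mul(-288330, Rational(-1, 85)), Mul(813, Pow(223696, -1))) = Add(Rational(57666, 17), Mul(813, Rational(1, 223696))) = Add(Rational(57666, 17), Rational(813, 223696)) = Rational(12899667357, 3802832)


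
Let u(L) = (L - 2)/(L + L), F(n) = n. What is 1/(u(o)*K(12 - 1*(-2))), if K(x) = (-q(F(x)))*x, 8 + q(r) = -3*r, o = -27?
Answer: 27/10150 ≈ 0.0026601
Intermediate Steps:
u(L) = (-2 + L)/(2*L) (u(L) = (-2 + L)/((2*L)) = (-2 + L)*(1/(2*L)) = (-2 + L)/(2*L))
q(r) = -8 - 3*r
K(x) = x*(8 + 3*x) (K(x) = (-(-8 - 3*x))*x = (8 + 3*x)*x = x*(8 + 3*x))
1/(u(o)*K(12 - 1*(-2))) = 1/((((½)*(-2 - 27)/(-27)))*(((12 - 1*(-2))*(8 + 3*(12 - 1*(-2)))))) = 1/((((½)*(-1/27)*(-29)))*(((12 + 2)*(8 + 3*(12 + 2))))) = 1/((29/54)*((14*(8 + 3*14)))) = 54/(29*((14*(8 + 42)))) = 54/(29*((14*50))) = (54/29)/700 = (54/29)*(1/700) = 27/10150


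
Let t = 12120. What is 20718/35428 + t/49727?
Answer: 729815673/880864078 ≈ 0.82852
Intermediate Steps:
20718/35428 + t/49727 = 20718/35428 + 12120/49727 = 20718*(1/35428) + 12120*(1/49727) = 10359/17714 + 12120/49727 = 729815673/880864078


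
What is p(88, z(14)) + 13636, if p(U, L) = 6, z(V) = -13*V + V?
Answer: 13642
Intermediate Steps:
z(V) = -12*V
p(88, z(14)) + 13636 = 6 + 13636 = 13642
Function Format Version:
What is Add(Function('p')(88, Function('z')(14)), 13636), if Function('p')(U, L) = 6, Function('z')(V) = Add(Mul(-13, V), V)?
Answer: 13642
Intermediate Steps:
Function('z')(V) = Mul(-12, V)
Add(Function('p')(88, Function('z')(14)), 13636) = Add(6, 13636) = 13642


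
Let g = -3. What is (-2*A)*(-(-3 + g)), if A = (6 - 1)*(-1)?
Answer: 60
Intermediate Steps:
A = -5 (A = 5*(-1) = -5)
(-2*A)*(-(-3 + g)) = (-2*(-5))*(-(-3 - 3)) = 10*(-1*(-6)) = 10*6 = 60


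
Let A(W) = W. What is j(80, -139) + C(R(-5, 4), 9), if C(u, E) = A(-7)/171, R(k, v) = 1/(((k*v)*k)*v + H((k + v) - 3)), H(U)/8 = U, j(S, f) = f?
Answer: -23776/171 ≈ -139.04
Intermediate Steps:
H(U) = 8*U
R(k, v) = 1/(-24 + 8*k + 8*v + k²*v²) (R(k, v) = 1/(((k*v)*k)*v + 8*((k + v) - 3)) = 1/((v*k²)*v + 8*(-3 + k + v)) = 1/(k²*v² + (-24 + 8*k + 8*v)) = 1/(-24 + 8*k + 8*v + k²*v²))
C(u, E) = -7/171
j(80, -139) + C(R(-5, 4), 9) = -139 - 7/171 = -23776/171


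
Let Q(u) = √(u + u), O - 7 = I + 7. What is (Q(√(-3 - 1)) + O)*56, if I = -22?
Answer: -448 + 56*√2*(1 + I) ≈ -368.8 + 79.196*I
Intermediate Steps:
O = -8 (O = 7 + (-22 + 7) = 7 - 15 = -8)
Q(u) = √2*√u (Q(u) = √(2*u) = √2*√u)
(Q(√(-3 - 1)) + O)*56 = (√2*√(√(-3 - 1)) - 8)*56 = (√2*√(√(-4)) - 8)*56 = (√2*√(2*I) - 8)*56 = (√2*(1 + I) - 8)*56 = (-8 + √2*(1 + I))*56 = -448 + 56*√2*(1 + I)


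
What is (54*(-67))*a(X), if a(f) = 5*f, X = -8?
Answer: 144720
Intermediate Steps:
(54*(-67))*a(X) = (54*(-67))*(5*(-8)) = -3618*(-40) = 144720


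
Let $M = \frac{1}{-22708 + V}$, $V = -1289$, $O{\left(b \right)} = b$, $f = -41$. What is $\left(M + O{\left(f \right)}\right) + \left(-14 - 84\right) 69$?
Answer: $- \frac{163251592}{23997} \approx -6803.0$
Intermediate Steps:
$M = - \frac{1}{23997}$ ($M = \frac{1}{-22708 - 1289} = \frac{1}{-23997} = - \frac{1}{23997} \approx -4.1672 \cdot 10^{-5}$)
$\left(M + O{\left(f \right)}\right) + \left(-14 - 84\right) 69 = \left(- \frac{1}{23997} - 41\right) + \left(-14 - 84\right) 69 = - \frac{983878}{23997} - 6762 = - \frac{163251592}{23997}$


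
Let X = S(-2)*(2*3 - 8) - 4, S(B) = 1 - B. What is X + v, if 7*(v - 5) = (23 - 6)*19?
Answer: 288/7 ≈ 41.143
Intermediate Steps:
X = -10 (X = (1 - 1*(-2))*(2*3 - 8) - 4 = (1 + 2)*(6 - 8) - 4 = 3*(-2) - 4 = -6 - 4 = -10)
v = 358/7 (v = 5 + ((23 - 6)*19)/7 = 5 + (17*19)/7 = 5 + (1/7)*323 = 5 + 323/7 = 358/7 ≈ 51.143)
X + v = -10 + 358/7 = 288/7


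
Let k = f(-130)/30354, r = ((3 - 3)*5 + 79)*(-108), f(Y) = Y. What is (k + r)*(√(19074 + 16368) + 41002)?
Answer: -5309358369458/15177 - 129490229*√3938/5059 ≈ -3.5144e+8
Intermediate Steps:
r = -8532 (r = (0*5 + 79)*(-108) = (0 + 79)*(-108) = 79*(-108) = -8532)
k = -65/15177 (k = -130/30354 = -130*1/30354 = -65/15177 ≈ -0.0042828)
(k + r)*(√(19074 + 16368) + 41002) = (-65/15177 - 8532)*(√(19074 + 16368) + 41002) = -129490229*(√35442 + 41002)/15177 = -129490229*(3*√3938 + 41002)/15177 = -129490229*(41002 + 3*√3938)/15177 = -5309358369458/15177 - 129490229*√3938/5059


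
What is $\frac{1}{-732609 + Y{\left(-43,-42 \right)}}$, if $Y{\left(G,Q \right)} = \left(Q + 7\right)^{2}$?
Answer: $- \frac{1}{731384} \approx -1.3673 \cdot 10^{-6}$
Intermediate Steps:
$Y{\left(G,Q \right)} = \left(7 + Q\right)^{2}$
$\frac{1}{-732609 + Y{\left(-43,-42 \right)}} = \frac{1}{-732609 + \left(7 - 42\right)^{2}} = \frac{1}{-732609 + \left(-35\right)^{2}} = \frac{1}{-732609 + 1225} = \frac{1}{-731384} = - \frac{1}{731384}$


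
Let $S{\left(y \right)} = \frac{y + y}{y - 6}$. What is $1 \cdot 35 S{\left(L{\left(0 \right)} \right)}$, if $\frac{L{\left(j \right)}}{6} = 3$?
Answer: $105$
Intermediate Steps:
$L{\left(j \right)} = 18$ ($L{\left(j \right)} = 6 \cdot 3 = 18$)
$S{\left(y \right)} = \frac{2 y}{-6 + y}$
$1 \cdot 35 S{\left(L{\left(0 \right)} \right)} = 1 \cdot 35 \cdot 2 \cdot 18 \frac{1}{-6 + 18} = 35 \cdot 2 \cdot 18 \cdot \frac{1}{12} = 35 \cdot 3 = 105$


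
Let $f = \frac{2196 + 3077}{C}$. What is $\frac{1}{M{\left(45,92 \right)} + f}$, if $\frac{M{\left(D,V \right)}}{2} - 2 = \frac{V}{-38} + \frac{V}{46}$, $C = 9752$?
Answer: $\frac{185288}{685307} \approx 0.27037$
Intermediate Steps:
$M{\left(D,V \right)} = 4 - \frac{4 V}{437}$ ($M{\left(D,V \right)} = 4 + 2 \left(\frac{V}{-38} + \frac{V}{46}\right) = 4 + 2 \left(V \left(- \frac{1}{38}\right) + V \frac{1}{46}\right) = 4 + 2 \left(- \frac{V}{38} + \frac{V}{46}\right) = 4 + 2 \left(- \frac{2 V}{437}\right) = 4 - \frac{4 V}{437}$)
$f = \frac{5273}{9752}$ ($f = \frac{2196 + 3077}{9752} = 5273 \cdot \frac{1}{9752} = \frac{5273}{9752} \approx 0.54071$)
$\frac{1}{M{\left(45,92 \right)} + f} = \frac{1}{\left(4 - \frac{16}{19}\right) + \frac{5273}{9752}} = \frac{1}{\frac{60}{19} + \frac{5273}{9752}} = \frac{1}{\frac{685307}{185288}} = \frac{185288}{685307}$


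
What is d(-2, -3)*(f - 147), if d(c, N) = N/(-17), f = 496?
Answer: 1047/17 ≈ 61.588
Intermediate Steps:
d(c, N) = -N/17 (d(c, N) = N*(-1/17) = -N/17)
d(-2, -3)*(f - 147) = (-1/17*(-3))*(496 - 147) = (3/17)*349 = 1047/17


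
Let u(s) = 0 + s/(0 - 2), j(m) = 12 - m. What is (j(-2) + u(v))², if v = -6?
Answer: 289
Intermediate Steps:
u(s) = -s/2 (u(s) = 0 + s/(-2) = 0 - s/2 = -s/2)
(j(-2) + u(v))² = ((12 - 1*(-2)) - ½*(-6))² = ((12 + 2) + 3)² = (14 + 3)² = 17² = 289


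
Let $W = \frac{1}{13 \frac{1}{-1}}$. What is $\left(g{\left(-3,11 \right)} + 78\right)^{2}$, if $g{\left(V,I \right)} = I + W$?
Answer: $\frac{1336336}{169} \approx 7907.3$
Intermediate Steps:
$W = - \frac{1}{13}$ ($W = \frac{1}{13 \left(-1\right)} = \frac{1}{-13} = - \frac{1}{13} \approx -0.076923$)
$g{\left(V,I \right)} = - \frac{1}{13} + I$ ($g{\left(V,I \right)} = I - \frac{1}{13} = - \frac{1}{13} + I$)
$\left(g{\left(-3,11 \right)} + 78\right)^{2} = \left(\left(- \frac{1}{13} + 11\right) + 78\right)^{2} = \left(\frac{142}{13} + 78\right)^{2} = \left(\frac{1156}{13}\right)^{2} = \frac{1336336}{169}$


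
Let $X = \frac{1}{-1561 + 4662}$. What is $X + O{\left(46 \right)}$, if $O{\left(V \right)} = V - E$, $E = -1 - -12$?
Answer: $\frac{108536}{3101} \approx 35.0$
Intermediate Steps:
$X = \frac{1}{3101} \approx 0.00032248$
$E = 11$ ($E = -1 + 12 = 11$)
$O{\left(V \right)} = -11 + V$ ($O{\left(V \right)} = V - 11 = -11 + V$)
$X + O{\left(46 \right)} = \frac{1}{3101} + \left(-11 + 46\right) = \frac{1}{3101} + 35 = \frac{108536}{3101}$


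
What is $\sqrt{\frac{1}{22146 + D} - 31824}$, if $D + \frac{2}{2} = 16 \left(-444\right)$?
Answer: $\frac{i \sqrt{42601165687}}{1157} \approx 178.39 i$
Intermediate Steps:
$D = -7105$ ($D = -1 + 16 \left(-444\right) = -1 - 7104 = -7105$)
$\sqrt{\frac{1}{22146 + D} - 31824} = \sqrt{\frac{1}{22146 - 7105} - 31824} = \sqrt{\frac{1}{15041} - 31824} = \sqrt{- \frac{478664783}{15041}} = \frac{i \sqrt{42601165687}}{1157}$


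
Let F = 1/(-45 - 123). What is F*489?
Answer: -163/56 ≈ -2.9107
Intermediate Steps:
F = -1/168 (F = 1/(-168) = -1/168 ≈ -0.0059524)
F*489 = -1/168*489 = -163/56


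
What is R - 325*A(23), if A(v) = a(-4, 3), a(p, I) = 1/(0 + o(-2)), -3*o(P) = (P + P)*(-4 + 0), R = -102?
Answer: -657/16 ≈ -41.063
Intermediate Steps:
o(P) = 8*P/3 (o(P) = -(P + P)*(-4 + 0)/3 = -2*P*(-4)/3 = -(-8)*P/3 = 8*P/3)
a(p, I) = -3/16 (a(p, I) = 1/(0 + (8/3)*(-2)) = 1/(0 - 16/3) = 1/(-16/3) = -3/16)
A(v) = -3/16
R - 325*A(23) = -102 - 325*(-3/16) = -102 + 975/16 = -657/16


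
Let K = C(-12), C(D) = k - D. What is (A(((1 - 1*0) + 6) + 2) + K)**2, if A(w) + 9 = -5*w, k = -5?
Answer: 2209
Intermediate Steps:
C(D) = -5 - D
A(w) = -9 - 5*w
K = 7 (K = -5 - 1*(-12) = -5 + 12 = 7)
(A(((1 - 1*0) + 6) + 2) + K)**2 = ((-9 - 5*(((1 - 1*0) + 6) + 2)) + 7)**2 = ((-9 - 5*(((1 + 0) + 6) + 2)) + 7)**2 = ((-9 - 5*((1 + 6) + 2)) + 7)**2 = ((-9 - 5*(7 + 2)) + 7)**2 = ((-9 - 5*9) + 7)**2 = ((-9 - 45) + 7)**2 = (-54 + 7)**2 = (-47)**2 = 2209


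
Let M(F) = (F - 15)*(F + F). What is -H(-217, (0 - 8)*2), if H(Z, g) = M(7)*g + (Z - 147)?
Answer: -1428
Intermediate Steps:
M(F) = 2*F*(-15 + F) (M(F) = (-15 + F)*(2*F) = 2*F*(-15 + F))
H(Z, g) = -147 + Z - 112*g (H(Z, g) = (2*7*(-15 + 7))*g + (Z - 147) = (2*7*(-8))*g + (-147 + Z) = -112*g + (-147 + Z) = -147 + Z - 112*g)
-H(-217, (0 - 8)*2) = -(-147 - 217 - 112*(0 - 8)*2) = -(-147 - 217 - (-896)*2) = -(-147 - 217 - 112*(-16)) = -(-147 - 217 + 1792) = -1*1428 = -1428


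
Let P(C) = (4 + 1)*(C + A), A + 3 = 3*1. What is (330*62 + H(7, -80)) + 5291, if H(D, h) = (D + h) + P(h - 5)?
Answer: 25253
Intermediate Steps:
A = 0 (A = -3 + 3*1 = -3 + 3 = 0)
P(C) = 5*C (P(C) = (4 + 1)*(C + 0) = 5*C)
H(D, h) = -25 + D + 6*h (H(D, h) = (D + h) + 5*(h - 5) = (D + h) + 5*(-5 + h) = (D + h) + (-25 + 5*h) = -25 + D + 6*h)
(330*62 + H(7, -80)) + 5291 = (330*62 + (-25 + 7 + 6*(-80))) + 5291 = (20460 + (-25 + 7 - 480)) + 5291 = (20460 - 498) + 5291 = 19962 + 5291 = 25253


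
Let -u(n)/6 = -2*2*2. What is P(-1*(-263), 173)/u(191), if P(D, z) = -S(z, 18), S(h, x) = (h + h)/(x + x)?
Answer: -173/864 ≈ -0.20023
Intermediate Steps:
S(h, x) = h/x (S(h, x) = (2*h)/((2*x)) = (2*h)*(1/(2*x)) = h/x)
u(n) = 48 (u(n) = -6*(-2*2)*2 = -(-24)*2 = -6*(-8) = 48)
P(D, z) = -z/18
P(-1*(-263), 173)/u(191) = -1/18*173/48 = -173/18*1/48 = -173/864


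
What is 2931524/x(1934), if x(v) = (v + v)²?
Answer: 732881/3740356 ≈ 0.19594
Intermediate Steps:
x(v) = 4*v² (x(v) = (2*v)² = 4*v²)
2931524/x(1934) = 2931524/((4*1934²)) = 2931524/((4*3740356)) = 2931524/14961424 = 2931524*(1/14961424) = 732881/3740356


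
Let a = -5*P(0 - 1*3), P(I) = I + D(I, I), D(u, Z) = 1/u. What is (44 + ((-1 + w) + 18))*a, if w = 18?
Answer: 3950/3 ≈ 1316.7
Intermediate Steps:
P(I) = I + 1/I
a = 50/3 (a = -5*((0 - 1*3) + 1/(0 - 1*3)) = -5*((0 - 3) + 1/(0 - 3)) = -5*(-3 + 1/(-3)) = -5*(-3 - ⅓) = -5*(-10/3) = 50/3 ≈ 16.667)
(44 + ((-1 + w) + 18))*a = (44 + ((-1 + 18) + 18))*(50/3) = (44 + (17 + 18))*(50/3) = (44 + 35)*(50/3) = 79*(50/3) = 3950/3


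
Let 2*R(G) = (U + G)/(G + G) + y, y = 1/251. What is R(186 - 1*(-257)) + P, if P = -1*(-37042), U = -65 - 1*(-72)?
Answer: 4118839565/111193 ≈ 37042.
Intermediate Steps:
U = 7 (U = -65 + 72 = 7)
y = 1/251 ≈ 0.0039841
R(G) = 1/502 + (7 + G)/(4*G) (R(G) = ((7 + G)/(G + G) + 1/251)/2 = ((7 + G)/((2*G)) + 1/251)/2 = ((7 + G)*(1/(2*G)) + 1/251)/2 = ((7 + G)/(2*G) + 1/251)/2 = (1/251 + (7 + G)/(2*G))/2 = 1/502 + (7 + G)/(4*G))
P = 37042
R(186 - 1*(-257)) + P = (1757 + 253*(186 - 1*(-257)))/(1004*(186 - 1*(-257))) + 37042 = (1757 + 253*(186 + 257))/(1004*(186 + 257)) + 37042 = (1/1004)*(1757 + 253*443)/443 + 37042 = (1/1004)*(1/443)*(1757 + 112079) + 37042 = (1/1004)*(1/443)*113836 + 37042 = 28459/111193 + 37042 = 4118839565/111193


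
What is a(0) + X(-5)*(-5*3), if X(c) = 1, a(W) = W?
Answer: -15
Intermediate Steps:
a(0) + X(-5)*(-5*3) = 0 + 1*(-5*3) = 0 + 1*(-15) = 0 - 15 = -15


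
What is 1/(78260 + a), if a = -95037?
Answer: -1/16777 ≈ -5.9605e-5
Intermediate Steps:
1/(78260 + a) = 1/(78260 - 95037) = 1/(-16777) = -1/16777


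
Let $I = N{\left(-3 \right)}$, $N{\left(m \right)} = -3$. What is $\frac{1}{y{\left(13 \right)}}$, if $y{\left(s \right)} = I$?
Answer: $- \frac{1}{3} \approx -0.33333$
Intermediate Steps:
$I = -3$
$y{\left(s \right)} = -3$
$\frac{1}{y{\left(13 \right)}} = \frac{1}{-3} = - \frac{1}{3}$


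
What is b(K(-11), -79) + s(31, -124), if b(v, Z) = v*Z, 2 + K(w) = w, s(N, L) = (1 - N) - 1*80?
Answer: 917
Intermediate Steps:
s(N, L) = -79 - N (s(N, L) = (1 - N) - 80 = -79 - N)
K(w) = -2 + w
b(v, Z) = Z*v
b(K(-11), -79) + s(31, -124) = -79*(-2 - 11) + (-79 - 1*31) = -79*(-13) + (-79 - 31) = 1027 - 110 = 917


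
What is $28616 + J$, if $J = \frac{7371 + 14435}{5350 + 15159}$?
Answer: $\frac{586907350}{20509} \approx 28617.0$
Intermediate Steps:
$J = \frac{21806}{20509} \approx 1.0632$
$28616 + J = 28616 + \frac{21806}{20509} = \frac{586907350}{20509}$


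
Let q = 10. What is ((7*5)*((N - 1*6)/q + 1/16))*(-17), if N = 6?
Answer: -595/16 ≈ -37.188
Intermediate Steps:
((7*5)*((N - 1*6)/q + 1/16))*(-17) = ((7*5)*((6 - 1*6)/10 + 1/16))*(-17) = (35*((6 - 6)*(⅒) + 1*(1/16)))*(-17) = (35*(0*(⅒) + 1/16))*(-17) = (35*(0 + 1/16))*(-17) = (35*(1/16))*(-17) = (35/16)*(-17) = -595/16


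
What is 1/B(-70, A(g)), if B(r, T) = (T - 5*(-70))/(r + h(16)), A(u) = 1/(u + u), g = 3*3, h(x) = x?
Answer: -972/6301 ≈ -0.15426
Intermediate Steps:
g = 9
A(u) = 1/(2*u)
B(r, T) = (350 + T)/(16 + r) (B(r, T) = (T - 5*(-70))/(r + 16) = (T + 350)/(16 + r) = (350 + T)/(16 + r))
1/B(-70, A(g)) = 1/((350 + (1/2)/9)/(16 - 70)) = 1/((350 + (1/2)*(1/9))/(-54)) = 1/(-(350 + 1/18)/54) = 1/(-1/54*6301/18) = 1/(-6301/972) = -972/6301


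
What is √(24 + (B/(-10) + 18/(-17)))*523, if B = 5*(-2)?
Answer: 523*√6919/17 ≈ 2559.0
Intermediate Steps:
B = -10
√(24 + (B/(-10) + 18/(-17)))*523 = √(24 + (-10/(-10) + 18/(-17)))*523 = √(24 + (-10*(-⅒) + 18*(-1/17)))*523 = √(24 + (1 - 18/17))*523 = √(24 - 1/17)*523 = √(407/17)*523 = (√6919/17)*523 = 523*√6919/17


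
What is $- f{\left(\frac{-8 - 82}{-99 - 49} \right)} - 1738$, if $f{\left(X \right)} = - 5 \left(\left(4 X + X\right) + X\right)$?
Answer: $- \frac{63631}{37} \approx -1719.8$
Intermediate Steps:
$f{\left(X \right)} = - 30 X$ ($f{\left(X \right)} = - 5 \left(5 X + X\right) = - 5 \cdot 6 X = - 30 X$)
$- f{\left(\frac{-8 - 82}{-99 - 49} \right)} - 1738 = - \left(-30\right) \frac{-8 - 82}{-99 - 49} - 1738 = - \left(-30\right) \left(- \frac{90}{-148}\right) - 1738 = - \left(-30\right) \left(\left(-90\right) \left(- \frac{1}{148}\right)\right) - 1738 = - \frac{\left(-30\right) 45}{74} - 1738 = \left(-1\right) \left(- \frac{675}{37}\right) - 1738 = \frac{675}{37} - 1738 = - \frac{63631}{37}$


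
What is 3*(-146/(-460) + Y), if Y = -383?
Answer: -264051/230 ≈ -1148.0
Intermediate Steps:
3*(-146/(-460) + Y) = 3*(-146/(-460) - 383) = 3*(-146*(-1/460) - 383) = 3*(73/230 - 383) = 3*(-88017/230) = -264051/230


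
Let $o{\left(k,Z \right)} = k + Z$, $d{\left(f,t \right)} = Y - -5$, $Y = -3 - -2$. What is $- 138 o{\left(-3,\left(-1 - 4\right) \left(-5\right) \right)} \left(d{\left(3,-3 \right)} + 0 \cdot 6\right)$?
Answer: $-12144$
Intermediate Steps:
$Y = -1$ ($Y = -3 + 2 = -1$)
$d{\left(f,t \right)} = 4$ ($d{\left(f,t \right)} = -1 - -5 = -1 + 5 = 4$)
$o{\left(k,Z \right)} = Z + k$
$- 138 o{\left(-3,\left(-1 - 4\right) \left(-5\right) \right)} \left(d{\left(3,-3 \right)} + 0 \cdot 6\right) = - 138 \left(\left(-1 - 4\right) \left(-5\right) - 3\right) \left(4 + 0 \cdot 6\right) = - 138 \left(\left(-5\right) \left(-5\right) - 3\right) \left(4 + 0\right) = - 138 \left(25 - 3\right) 4 = - 138 \cdot 22 \cdot 4 = \left(-138\right) 88 = -12144$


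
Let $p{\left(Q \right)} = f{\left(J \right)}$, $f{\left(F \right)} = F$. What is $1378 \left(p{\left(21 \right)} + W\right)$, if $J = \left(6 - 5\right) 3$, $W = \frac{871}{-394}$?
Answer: $\frac{214279}{197} \approx 1087.7$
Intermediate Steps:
$W = - \frac{871}{394}$ ($W = 871 \left(- \frac{1}{394}\right) = - \frac{871}{394} \approx -2.2107$)
$J = 3$ ($J = 1 \cdot 3 = 3$)
$p{\left(Q \right)} = 3$
$1378 \left(p{\left(21 \right)} + W\right) = 1378 \left(3 - \frac{871}{394}\right) = 1378 \cdot \frac{311}{394} = \frac{214279}{197}$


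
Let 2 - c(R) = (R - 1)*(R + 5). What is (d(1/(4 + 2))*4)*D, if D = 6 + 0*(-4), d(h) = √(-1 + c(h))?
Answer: 4*√191 ≈ 55.281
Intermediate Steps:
c(R) = 2 - (-1 + R)*(5 + R) (c(R) = 2 - (R - 1)*(R + 5) = 2 - (-1 + R)*(5 + R))
d(h) = √(6 - h² - 4*h) (d(h) = √(-1 + (7 - h² - 4*h)) = √(6 - h² - 4*h))
D = 6 (D = 6 + 0 = 6)
(d(1/(4 + 2))*4)*D = (√(6 - (1/(4 + 2))² - 4/(4 + 2))*4)*6 = (√(6 - (1/6)² - 4/6)*4)*6 = (√(6 - (⅙)² - 4*⅙)*4)*6 = (√(6 - 1*1/36 - ⅔)*4)*6 = (√(6 - 1/36 - ⅔)*4)*6 = (√(191/36)*4)*6 = ((√191/6)*4)*6 = (2*√191/3)*6 = 4*√191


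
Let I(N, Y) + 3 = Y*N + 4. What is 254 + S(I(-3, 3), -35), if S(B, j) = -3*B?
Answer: 278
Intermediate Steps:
I(N, Y) = 1 + N*Y (I(N, Y) = -3 + (Y*N + 4) = -3 + (N*Y + 4) = -3 + (4 + N*Y) = 1 + N*Y)
254 + S(I(-3, 3), -35) = 254 - 3*(1 - 3*3) = 254 - 3*(1 - 9) = 254 - 3*(-8) = 254 + 24 = 278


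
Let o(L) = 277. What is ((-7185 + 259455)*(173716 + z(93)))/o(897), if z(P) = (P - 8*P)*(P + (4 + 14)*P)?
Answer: -246367134270/277 ≈ -8.8941e+8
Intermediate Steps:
z(P) = -133*P**2 (z(P) = (-7*P)*(P + 18*P) = (-7*P)*(19*P) = -133*P**2)
((-7185 + 259455)*(173716 + z(93)))/o(897) = ((-7185 + 259455)*(173716 - 133*93**2))/277 = (252270*(173716 - 133*8649))*(1/277) = (252270*(173716 - 1150317))*(1/277) = (252270*(-976601))*(1/277) = -246367134270*1/277 = -246367134270/277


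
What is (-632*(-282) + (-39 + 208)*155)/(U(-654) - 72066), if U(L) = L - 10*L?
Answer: -204419/66180 ≈ -3.0888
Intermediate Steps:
U(L) = -9*L (U(L) = L - 10*L = -9*L)
(-632*(-282) + (-39 + 208)*155)/(U(-654) - 72066) = (-632*(-282) + (-39 + 208)*155)/(-9*(-654) - 72066) = (178224 + 169*155)/(5886 - 72066) = (178224 + 26195)/(-66180) = 204419*(-1/66180) = -204419/66180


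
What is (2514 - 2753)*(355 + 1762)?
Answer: -505963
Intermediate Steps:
(2514 - 2753)*(355 + 1762) = -239*2117 = -505963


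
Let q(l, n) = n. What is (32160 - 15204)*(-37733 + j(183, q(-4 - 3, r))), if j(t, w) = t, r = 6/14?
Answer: -636697800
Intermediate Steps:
r = 3/7 (r = 6*(1/14) = 3/7 ≈ 0.42857)
(32160 - 15204)*(-37733 + j(183, q(-4 - 3, r))) = (32160 - 15204)*(-37733 + 183) = 16956*(-37550) = -636697800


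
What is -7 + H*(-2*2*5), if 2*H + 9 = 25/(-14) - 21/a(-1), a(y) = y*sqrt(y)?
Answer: 706/7 + 210*I ≈ 100.86 + 210.0*I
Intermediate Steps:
a(y) = y**(3/2)
H = -151/28 - 21*I/2 (H = -9/2 + (25/(-14) - 21*I)/2 = -9/2 + (25*(-1/14) - 21*I)/2 = -9/2 + (-25/14 - 21*I)/2 = -9/2 + (-25/28 - 21*I/2) = -151/28 - 21*I/2 ≈ -5.3929 - 10.5*I)
-7 + H*(-2*2*5) = -7 + (-151/28 - 21*I/2)*(-2*2*5) = -7 + (-151/28 - 21*I/2)*(-4*5) = -7 + (-151/28 - 21*I/2)*(-20) = -7 + (755/7 + 210*I) = 706/7 + 210*I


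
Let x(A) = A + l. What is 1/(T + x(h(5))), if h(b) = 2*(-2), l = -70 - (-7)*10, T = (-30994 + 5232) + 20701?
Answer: -1/5065 ≈ -0.00019743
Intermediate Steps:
T = -5061 (T = -25762 + 20701 = -5061)
l = 0 (l = -70 - 1*(-70) = -70 + 70 = 0)
h(b) = -4
x(A) = A (x(A) = A + 0 = A)
1/(T + x(h(5))) = 1/(-5061 - 4) = 1/(-5065) = -1/5065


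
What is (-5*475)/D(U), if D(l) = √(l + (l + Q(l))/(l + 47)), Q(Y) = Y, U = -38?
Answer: 375*I*√418/22 ≈ 348.5*I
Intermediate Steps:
D(l) = √(l + 2*l/(47 + l)) (D(l) = √(l + (l + l)/(l + 47)) = √(l + (2*l)/(47 + l)) = √(l + 2*l/(47 + l)))
(-5*475)/D(U) = (-5*475)/(√(-38*(49 - 38)/(47 - 38))) = -2375*(-3*I*√418/418) = -(-375)*I*√418/22 = 375*I*√418/22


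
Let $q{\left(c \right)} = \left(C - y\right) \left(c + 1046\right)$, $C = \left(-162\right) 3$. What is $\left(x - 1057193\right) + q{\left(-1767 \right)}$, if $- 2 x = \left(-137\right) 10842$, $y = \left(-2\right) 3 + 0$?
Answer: $31564$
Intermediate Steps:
$y = -6$ ($y = -6 + 0 = -6$)
$C = -486$
$x = 742677$ ($x = - \frac{\left(-137\right) 10842}{2} = \left(- \frac{1}{2}\right) \left(-1485354\right) = 742677$)
$q{\left(c \right)} = -502080 - 480 c$ ($q{\left(c \right)} = \left(-486 - -6\right) \left(c + 1046\right) = \left(-486 + 6\right) \left(1046 + c\right) = - 480 \left(1046 + c\right) = -502080 - 480 c$)
$\left(x - 1057193\right) + q{\left(-1767 \right)} = \left(742677 - 1057193\right) - -346080 = \left(742677 - 1057193\right) + \left(-502080 + 848160\right) = -314516 + 346080 = 31564$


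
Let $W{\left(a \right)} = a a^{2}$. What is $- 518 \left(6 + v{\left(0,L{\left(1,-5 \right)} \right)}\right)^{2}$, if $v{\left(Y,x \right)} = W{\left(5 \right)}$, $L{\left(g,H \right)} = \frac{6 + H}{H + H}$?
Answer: $-8889398$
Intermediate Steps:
$W{\left(a \right)} = a^{3}$
$L{\left(g,H \right)} = \frac{6 + H}{2 H}$
$v{\left(Y,x \right)} = 125$ ($v{\left(Y,x \right)} = 5^{3} = 125$)
$- 518 \left(6 + v{\left(0,L{\left(1,-5 \right)} \right)}\right)^{2} = - 518 \left(6 + 125\right)^{2} = - 518 \cdot 131^{2} = \left(-518\right) 17161 = -8889398$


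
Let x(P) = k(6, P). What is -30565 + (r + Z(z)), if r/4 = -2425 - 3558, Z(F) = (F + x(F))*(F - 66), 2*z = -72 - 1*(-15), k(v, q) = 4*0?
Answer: -207215/4 ≈ -51804.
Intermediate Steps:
k(v, q) = 0
z = -57/2 (z = (-72 - 1*(-15))/2 = (-72 + 15)/2 = (1/2)*(-57) = -57/2 ≈ -28.500)
x(P) = 0
Z(F) = F*(-66 + F) (Z(F) = (F + 0)*(F - 66) = F*(-66 + F))
r = -23932 (r = 4*(-2425 - 3558) = 4*(-5983) = -23932)
-30565 + (r + Z(z)) = -30565 + (-23932 - 57*(-66 - 57/2)/2) = -30565 + (-23932 - 57/2*(-189/2)) = -30565 + (-23932 + 10773/4) = -30565 - 84955/4 = -207215/4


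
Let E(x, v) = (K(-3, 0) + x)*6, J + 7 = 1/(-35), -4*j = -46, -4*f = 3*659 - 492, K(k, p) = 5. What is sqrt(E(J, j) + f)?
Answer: I*sqrt(1878765)/70 ≈ 19.581*I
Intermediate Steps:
f = -1485/4 (f = -(3*659 - 492)/4 = -(1977 - 492)/4 = -1/4*1485 = -1485/4 ≈ -371.25)
j = 23/2 (j = -1/4*(-46) = 23/2 ≈ 11.500)
J = -246/35 (J = -7 + 1/(-35) = -7 - 1/35 = -246/35 ≈ -7.0286)
E(x, v) = 30 + 6*x (E(x, v) = (5 + x)*6 = 30 + 6*x)
sqrt(E(J, j) + f) = sqrt((30 + 6*(-246/35)) - 1485/4) = sqrt((30 - 1476/35) - 1485/4) = sqrt(-426/35 - 1485/4) = sqrt(-53679/140) = I*sqrt(1878765)/70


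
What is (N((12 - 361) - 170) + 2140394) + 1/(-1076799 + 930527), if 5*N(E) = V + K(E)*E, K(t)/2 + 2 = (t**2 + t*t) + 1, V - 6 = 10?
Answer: -80228789544069/731360 ≈ -1.0970e+8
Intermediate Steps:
V = 16 (V = 6 + 10 = 16)
K(t) = -2 + 4*t**2 (K(t) = -4 + 2*((t**2 + t*t) + 1) = -4 + 2*((t**2 + t**2) + 1) = -4 + 2*(2*t**2 + 1) = -4 + 2*(1 + 2*t**2) = -4 + (2 + 4*t**2) = -2 + 4*t**2)
N(E) = 16/5 + E*(-2 + 4*E**2)/5 (N(E) = (16 + (-2 + 4*E**2)*E)/5 = (16 + E*(-2 + 4*E**2))/5 = 16/5 + E*(-2 + 4*E**2)/5)
(N((12 - 361) - 170) + 2140394) + 1/(-1076799 + 930527) = ((16/5 - 2*((12 - 361) - 170)/5 + 4*((12 - 361) - 170)**3/5) + 2140394) + 1/(-1076799 + 930527) = ((16/5 - 2*(-349 - 170)/5 + 4*(-349 - 170)**3/5) + 2140394) + 1/(-146272) = ((16/5 - 2/5*(-519) + (4/5)*(-519)**3) + 2140394) - 1/146272 = ((16/5 + 1038/5 + (4/5)*(-139798359)) + 2140394) - 1/146272 = ((16/5 + 1038/5 - 559193436/5) + 2140394) - 1/146272 = (-559192382/5 + 2140394) - 1/146272 = -548490412/5 - 1/146272 = -80228789544069/731360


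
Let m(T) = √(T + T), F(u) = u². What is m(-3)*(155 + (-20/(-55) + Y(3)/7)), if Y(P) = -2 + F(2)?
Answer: 11985*I*√6/77 ≈ 381.26*I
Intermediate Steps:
Y(P) = 2 (Y(P) = -2 + 2² = -2 + 4 = 2)
m(T) = √2*√T (m(T) = √(2*T) = √2*√T)
m(-3)*(155 + (-20/(-55) + Y(3)/7)) = (√2*√(-3))*(155 + (-20/(-55) + 2/7)) = (√2*(I*√3))*(155 + (-20*(-1/55) + 2*(⅐))) = (I*√6)*(155 + (4/11 + 2/7)) = (I*√6)*(155 + 50/77) = (I*√6)*(11985/77) = 11985*I*√6/77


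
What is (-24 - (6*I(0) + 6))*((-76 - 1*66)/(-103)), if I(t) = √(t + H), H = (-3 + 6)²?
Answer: -6816/103 ≈ -66.175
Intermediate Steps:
H = 9 (H = 3² = 9)
I(t) = √(9 + t) (I(t) = √(t + 9) = √(9 + t))
(-24 - (6*I(0) + 6))*((-76 - 1*66)/(-103)) = (-24 - (6*√(9 + 0) + 6))*((-76 - 1*66)/(-103)) = (-24 - (6*√9 + 6))*((-76 - 66)*(-1/103)) = (-24 - (6*3 + 6))*(-142*(-1/103)) = (-24 - (18 + 6))*(142/103) = (-24 - 1*24)*(142/103) = (-24 - 24)*(142/103) = -48*142/103 = -6816/103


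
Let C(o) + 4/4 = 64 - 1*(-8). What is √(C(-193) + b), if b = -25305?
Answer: I*√25234 ≈ 158.85*I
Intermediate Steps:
C(o) = 71 (C(o) = -1 + (64 - 1*(-8)) = -1 + (64 + 8) = -1 + 72 = 71)
√(C(-193) + b) = √(71 - 25305) = √(-25234) = I*√25234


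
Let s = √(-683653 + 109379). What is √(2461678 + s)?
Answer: √(2461678 + I*√574274) ≈ 1569.0 + 0.24*I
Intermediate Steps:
s = I*√574274 (s = √(-574274) = I*√574274 ≈ 757.81*I)
√(2461678 + s) = √(2461678 + I*√574274)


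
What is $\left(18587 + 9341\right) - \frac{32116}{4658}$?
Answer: $\frac{65028254}{2329} \approx 27921.0$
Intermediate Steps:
$\left(18587 + 9341\right) - \frac{32116}{4658} = 27928 - \frac{16058}{2329} = \frac{65028254}{2329}$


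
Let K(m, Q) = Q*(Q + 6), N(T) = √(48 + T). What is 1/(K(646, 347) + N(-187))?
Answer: 122491/15004045220 - I*√139/15004045220 ≈ 8.1639e-6 - 7.8578e-10*I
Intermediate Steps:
K(m, Q) = Q*(6 + Q)
1/(K(646, 347) + N(-187)) = 1/(347*(6 + 347) + √(48 - 187)) = 1/(347*353 + √(-139)) = 1/(122491 + I*√139)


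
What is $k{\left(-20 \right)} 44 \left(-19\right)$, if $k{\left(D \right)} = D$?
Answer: $16720$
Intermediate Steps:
$k{\left(-20 \right)} 44 \left(-19\right) = - 20 \cdot 44 \left(-19\right) = \left(-20\right) \left(-836\right) = 16720$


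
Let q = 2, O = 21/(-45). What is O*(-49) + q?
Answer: 373/15 ≈ 24.867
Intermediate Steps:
O = -7/15 (O = 21*(-1/45) = -7/15 ≈ -0.46667)
O*(-49) + q = -7/15*(-49) + 2 = 343/15 + 2 = 373/15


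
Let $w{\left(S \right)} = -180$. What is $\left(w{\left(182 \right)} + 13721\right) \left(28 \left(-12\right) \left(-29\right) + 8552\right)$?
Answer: $247746136$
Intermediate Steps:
$\left(w{\left(182 \right)} + 13721\right) \left(28 \left(-12\right) \left(-29\right) + 8552\right) = \left(-180 + 13721\right) \left(28 \left(-12\right) \left(-29\right) + 8552\right) = 13541 \left(\left(-336\right) \left(-29\right) + 8552\right) = 13541 \left(9744 + 8552\right) = 13541 \cdot 18296 = 247746136$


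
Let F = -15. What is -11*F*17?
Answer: 2805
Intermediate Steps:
-11*F*17 = -11*(-15)*17 = 165*17 = 2805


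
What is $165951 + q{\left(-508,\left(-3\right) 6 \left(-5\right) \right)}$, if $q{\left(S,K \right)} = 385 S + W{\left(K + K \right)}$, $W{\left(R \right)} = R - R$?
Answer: $-29629$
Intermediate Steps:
$W{\left(R \right)} = 0$
$q{\left(S,K \right)} = 385 S$ ($q{\left(S,K \right)} = 385 S + 0 = 385 S$)
$165951 + q{\left(-508,\left(-3\right) 6 \left(-5\right) \right)} = 165951 + 385 \left(-508\right) = 165951 - 195580 = -29629$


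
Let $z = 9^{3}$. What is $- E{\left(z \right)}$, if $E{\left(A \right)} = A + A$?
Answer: $-1458$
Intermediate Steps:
$z = 729$
$E{\left(A \right)} = 2 A$
$- E{\left(z \right)} = - 2 \cdot 729 = \left(-1\right) 1458 = -1458$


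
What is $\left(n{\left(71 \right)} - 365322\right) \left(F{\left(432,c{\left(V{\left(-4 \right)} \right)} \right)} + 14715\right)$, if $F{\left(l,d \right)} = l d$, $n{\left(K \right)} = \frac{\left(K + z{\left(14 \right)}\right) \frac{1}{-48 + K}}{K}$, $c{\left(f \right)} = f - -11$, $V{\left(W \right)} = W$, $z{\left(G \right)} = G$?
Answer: $- \frac{10582568374599}{1633} \approx -6.4804 \cdot 10^{9}$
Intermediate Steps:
$c{\left(f \right)} = 11 + f$ ($c{\left(f \right)} = f + 11 = 11 + f$)
$n{\left(K \right)} = \frac{14 + K}{K \left(-48 + K\right)}$ ($n{\left(K \right)} = \frac{\left(K + 14\right) \frac{1}{-48 + K}}{K} = \frac{\left(14 + K\right) \frac{1}{-48 + K}}{K} = \frac{\frac{1}{-48 + K} \left(14 + K\right)}{K} = \frac{14 + K}{K \left(-48 + K\right)}$)
$F{\left(l,d \right)} = d l$
$\left(n{\left(71 \right)} - 365322\right) \left(F{\left(432,c{\left(V{\left(-4 \right)} \right)} \right)} + 14715\right) = \left(\frac{14 + 71}{71 \left(-48 + 71\right)} - 365322\right) \left(\left(11 - 4\right) 432 + 14715\right) = \left(\frac{1}{71} \cdot \frac{1}{23} \cdot 85 - 365322\right) \left(7 \cdot 432 + 14715\right) = \left(\frac{1}{71} \cdot \frac{1}{23} \cdot 85 - 365322\right) \left(3024 + 14715\right) = \left(\frac{85}{1633} - 365322\right) 17739 = \left(- \frac{596570741}{1633}\right) 17739 = - \frac{10582568374599}{1633}$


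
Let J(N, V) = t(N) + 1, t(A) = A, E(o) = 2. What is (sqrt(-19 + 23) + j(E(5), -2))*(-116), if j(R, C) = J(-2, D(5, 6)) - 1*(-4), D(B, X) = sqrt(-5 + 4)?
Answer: -580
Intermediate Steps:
D(B, X) = I (D(B, X) = sqrt(-1) = I)
J(N, V) = 1 + N (J(N, V) = N + 1 = 1 + N)
j(R, C) = 3 (j(R, C) = (1 - 2) - 1*(-4) = -1 + 4 = 3)
(sqrt(-19 + 23) + j(E(5), -2))*(-116) = (sqrt(-19 + 23) + 3)*(-116) = (sqrt(4) + 3)*(-116) = (2 + 3)*(-116) = 5*(-116) = -580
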